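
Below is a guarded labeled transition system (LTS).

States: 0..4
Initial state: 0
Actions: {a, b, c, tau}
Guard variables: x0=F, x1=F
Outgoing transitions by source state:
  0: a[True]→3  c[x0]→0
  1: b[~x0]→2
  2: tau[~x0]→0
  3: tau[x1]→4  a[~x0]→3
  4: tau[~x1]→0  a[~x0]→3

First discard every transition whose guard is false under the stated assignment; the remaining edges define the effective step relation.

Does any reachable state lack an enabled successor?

Reachable = {0,3}
  0: a→3  [deg 1]
  3: a→3  [deg 1]

Answer: DEADLOCK-FREE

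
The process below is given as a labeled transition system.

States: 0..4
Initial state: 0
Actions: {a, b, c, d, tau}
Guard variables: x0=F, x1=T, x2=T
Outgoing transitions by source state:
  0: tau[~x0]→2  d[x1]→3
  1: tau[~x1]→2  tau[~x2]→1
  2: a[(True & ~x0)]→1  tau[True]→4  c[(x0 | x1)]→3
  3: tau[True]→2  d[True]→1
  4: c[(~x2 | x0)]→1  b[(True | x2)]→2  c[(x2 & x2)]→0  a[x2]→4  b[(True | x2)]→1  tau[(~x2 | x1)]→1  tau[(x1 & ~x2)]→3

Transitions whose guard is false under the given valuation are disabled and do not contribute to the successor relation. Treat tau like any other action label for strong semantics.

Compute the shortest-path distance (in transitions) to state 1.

Breadth-first toward 1:
  L0 = {0}
  L1 = {2,3}
  L2 = {1,4}
depth(1)=2, e.g. d·d

Answer: 2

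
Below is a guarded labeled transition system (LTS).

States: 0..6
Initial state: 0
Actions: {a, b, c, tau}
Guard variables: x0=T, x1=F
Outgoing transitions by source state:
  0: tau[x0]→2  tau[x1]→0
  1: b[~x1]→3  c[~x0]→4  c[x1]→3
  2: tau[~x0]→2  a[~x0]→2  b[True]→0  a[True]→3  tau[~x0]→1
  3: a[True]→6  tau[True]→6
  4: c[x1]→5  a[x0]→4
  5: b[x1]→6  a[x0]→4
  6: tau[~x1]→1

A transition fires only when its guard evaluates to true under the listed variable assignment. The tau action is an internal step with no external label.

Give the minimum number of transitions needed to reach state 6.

Answer: 3

Analysis:
Breadth-first toward 6:
  L0 = {0}
  L1 = {2}
  L2 = {3}
  L3 = {6}
depth(6)=3, e.g. tau·a·a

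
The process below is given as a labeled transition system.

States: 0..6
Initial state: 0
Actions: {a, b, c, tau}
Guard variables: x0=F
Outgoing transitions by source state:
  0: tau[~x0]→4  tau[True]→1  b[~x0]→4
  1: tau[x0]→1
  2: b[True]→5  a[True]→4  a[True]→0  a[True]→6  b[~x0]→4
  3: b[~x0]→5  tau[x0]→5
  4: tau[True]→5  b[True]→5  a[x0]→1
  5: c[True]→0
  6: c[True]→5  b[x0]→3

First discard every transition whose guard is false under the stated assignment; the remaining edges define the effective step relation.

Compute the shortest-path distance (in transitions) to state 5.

Answer: 2

Trace:
Layered search for 5:
  Layer 0: {0}
  Layer 1: {1,4}
  Layer 2: {5}
depth(5)=2, e.g. b·b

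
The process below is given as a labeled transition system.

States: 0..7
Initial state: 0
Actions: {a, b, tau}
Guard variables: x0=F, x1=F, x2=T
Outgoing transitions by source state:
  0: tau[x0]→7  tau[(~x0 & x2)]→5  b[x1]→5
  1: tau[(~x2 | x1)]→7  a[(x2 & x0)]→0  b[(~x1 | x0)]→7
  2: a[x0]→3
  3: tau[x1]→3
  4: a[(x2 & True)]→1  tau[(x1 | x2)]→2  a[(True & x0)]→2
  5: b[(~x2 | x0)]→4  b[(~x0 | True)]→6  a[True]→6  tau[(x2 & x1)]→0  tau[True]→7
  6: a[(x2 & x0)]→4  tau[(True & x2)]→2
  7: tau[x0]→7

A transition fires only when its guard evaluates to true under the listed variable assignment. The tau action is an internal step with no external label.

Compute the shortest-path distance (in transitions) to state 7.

Answer: 2

Analysis:
Breadth-first toward 7:
  Layer 0: {0}
  Layer 1: {5}
  Layer 2: {6,7}
7 enters at depth 2; path tau·tau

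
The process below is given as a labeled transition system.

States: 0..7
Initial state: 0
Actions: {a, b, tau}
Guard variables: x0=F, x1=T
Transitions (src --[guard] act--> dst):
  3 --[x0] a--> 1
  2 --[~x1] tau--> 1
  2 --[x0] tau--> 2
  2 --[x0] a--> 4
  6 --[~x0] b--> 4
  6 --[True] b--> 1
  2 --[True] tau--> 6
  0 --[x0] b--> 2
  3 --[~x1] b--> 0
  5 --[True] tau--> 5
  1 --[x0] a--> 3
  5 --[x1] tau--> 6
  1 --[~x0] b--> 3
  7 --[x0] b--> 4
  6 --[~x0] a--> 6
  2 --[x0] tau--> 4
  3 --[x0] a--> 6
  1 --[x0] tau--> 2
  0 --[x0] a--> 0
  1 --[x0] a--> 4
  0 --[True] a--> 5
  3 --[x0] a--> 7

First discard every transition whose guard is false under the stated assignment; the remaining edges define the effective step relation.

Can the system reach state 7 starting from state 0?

8 transition(s) survive guard evaluation.
L0 = {0}
L1 = {5}  now seen {0,5}
L2 = {6}  now seen {0,5,6}
L3 = {1,4}  now seen {0,1,4,5,6}
L4 = {3}  now seen {0,1,3,4,5,6}
Reachable = {0,1,3,4,5,6}

Answer: UNREACHABLE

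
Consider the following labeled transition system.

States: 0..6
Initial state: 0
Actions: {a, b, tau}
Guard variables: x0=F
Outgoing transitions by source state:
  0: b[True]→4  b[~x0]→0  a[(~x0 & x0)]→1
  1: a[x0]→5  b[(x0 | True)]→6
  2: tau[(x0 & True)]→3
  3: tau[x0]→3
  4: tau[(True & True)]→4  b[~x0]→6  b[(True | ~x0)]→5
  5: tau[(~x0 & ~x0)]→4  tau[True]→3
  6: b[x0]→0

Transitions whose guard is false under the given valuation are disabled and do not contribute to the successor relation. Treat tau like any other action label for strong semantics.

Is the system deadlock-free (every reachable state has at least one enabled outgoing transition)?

Answer: DEADLOCK at state 3

Analysis:
Reach set: {0,3,4,5,6}
  0: b→0  b→4  [deg 2]
  3: ∅  [STUCK]
  4: b→5  b→6  tau→4  [deg 3]
  5: tau→3  tau→4  [deg 2]
  6: ∅  [STUCK]
trace reaching 3: b·b·tau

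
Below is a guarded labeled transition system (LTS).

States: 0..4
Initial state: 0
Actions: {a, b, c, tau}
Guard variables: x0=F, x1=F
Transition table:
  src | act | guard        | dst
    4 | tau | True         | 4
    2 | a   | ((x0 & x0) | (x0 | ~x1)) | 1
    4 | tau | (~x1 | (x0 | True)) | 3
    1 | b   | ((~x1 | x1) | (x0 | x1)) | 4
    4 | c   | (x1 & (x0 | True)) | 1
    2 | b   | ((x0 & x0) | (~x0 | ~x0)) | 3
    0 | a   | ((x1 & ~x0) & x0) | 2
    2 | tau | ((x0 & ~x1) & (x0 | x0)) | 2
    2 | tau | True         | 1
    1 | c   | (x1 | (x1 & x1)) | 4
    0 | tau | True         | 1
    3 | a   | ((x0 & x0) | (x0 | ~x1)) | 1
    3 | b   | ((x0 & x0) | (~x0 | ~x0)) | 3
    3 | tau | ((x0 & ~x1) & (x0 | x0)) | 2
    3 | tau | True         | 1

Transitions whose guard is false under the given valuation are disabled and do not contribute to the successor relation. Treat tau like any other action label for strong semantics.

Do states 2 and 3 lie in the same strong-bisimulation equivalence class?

Answer: BISIMILAR

Trace:
Refine partition for ~:
  round 0: {{0,1,2,3,4}}
  round 1: {{0,4},{1},{2,3}}
  round 2: {{0},{1},{2,3},{4}}
4 equivalence class(es) (converged in 3)
2∈{2,3}, 3∈{2,3}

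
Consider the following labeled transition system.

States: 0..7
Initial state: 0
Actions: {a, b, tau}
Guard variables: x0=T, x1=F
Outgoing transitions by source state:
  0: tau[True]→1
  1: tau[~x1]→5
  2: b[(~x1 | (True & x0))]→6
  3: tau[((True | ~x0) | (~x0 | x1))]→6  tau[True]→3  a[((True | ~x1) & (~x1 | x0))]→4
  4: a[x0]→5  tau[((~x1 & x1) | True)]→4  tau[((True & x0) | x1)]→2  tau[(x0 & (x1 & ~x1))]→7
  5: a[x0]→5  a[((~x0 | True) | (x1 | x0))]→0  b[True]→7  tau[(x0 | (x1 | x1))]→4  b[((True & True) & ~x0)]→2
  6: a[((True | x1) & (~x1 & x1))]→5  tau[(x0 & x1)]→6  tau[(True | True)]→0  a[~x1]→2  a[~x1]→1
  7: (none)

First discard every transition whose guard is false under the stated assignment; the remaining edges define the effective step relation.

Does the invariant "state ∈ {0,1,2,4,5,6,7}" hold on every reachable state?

Safe = {0,1,2,4,5,6,7}
Reach set: {0,1,2,4,5,6,7}
  0: safe
  1: safe
  2: safe
  4: safe
  5: safe
  6: safe
  7: safe

Answer: INVARIANT HOLDS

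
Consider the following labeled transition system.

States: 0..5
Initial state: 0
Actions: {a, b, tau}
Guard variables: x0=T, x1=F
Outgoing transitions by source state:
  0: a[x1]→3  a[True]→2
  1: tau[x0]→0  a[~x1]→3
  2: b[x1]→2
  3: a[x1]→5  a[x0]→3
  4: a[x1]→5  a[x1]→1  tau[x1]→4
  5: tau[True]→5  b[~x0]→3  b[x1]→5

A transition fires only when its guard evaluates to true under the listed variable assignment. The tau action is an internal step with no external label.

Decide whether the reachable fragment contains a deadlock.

Answer: DEADLOCK at state 2

Working:
Reachable = {0,2}
  0: a→2  [1 out]
  2: ∅  [STUCK]
witness 2: a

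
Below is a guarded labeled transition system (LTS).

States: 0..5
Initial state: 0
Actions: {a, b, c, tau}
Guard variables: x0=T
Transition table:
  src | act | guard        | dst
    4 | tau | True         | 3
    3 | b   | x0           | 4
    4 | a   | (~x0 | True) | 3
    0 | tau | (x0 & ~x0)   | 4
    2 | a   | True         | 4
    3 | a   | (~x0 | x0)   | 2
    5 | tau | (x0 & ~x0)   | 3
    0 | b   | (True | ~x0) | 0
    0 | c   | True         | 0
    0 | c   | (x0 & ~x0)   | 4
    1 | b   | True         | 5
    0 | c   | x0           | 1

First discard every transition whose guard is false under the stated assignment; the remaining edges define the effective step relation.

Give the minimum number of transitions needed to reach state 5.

Breadth-first toward 5:
  Layer 0: {0}
  Layer 1: {1}
  Layer 2: {5}
depth(5)=2, e.g. c·b

Answer: 2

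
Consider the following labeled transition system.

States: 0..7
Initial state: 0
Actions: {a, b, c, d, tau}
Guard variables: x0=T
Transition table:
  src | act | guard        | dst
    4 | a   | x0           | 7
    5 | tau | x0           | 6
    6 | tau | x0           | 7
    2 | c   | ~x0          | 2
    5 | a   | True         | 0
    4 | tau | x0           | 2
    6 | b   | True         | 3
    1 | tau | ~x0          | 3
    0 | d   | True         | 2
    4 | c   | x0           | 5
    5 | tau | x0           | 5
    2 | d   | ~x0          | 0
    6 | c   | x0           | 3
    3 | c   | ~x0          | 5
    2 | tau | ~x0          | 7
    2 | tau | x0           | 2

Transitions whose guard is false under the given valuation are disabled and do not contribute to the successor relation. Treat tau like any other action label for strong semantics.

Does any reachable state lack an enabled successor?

Reachable = {0,2}
  0: d→2  [deg 1]
  2: tau→2  [deg 1]

Answer: DEADLOCK-FREE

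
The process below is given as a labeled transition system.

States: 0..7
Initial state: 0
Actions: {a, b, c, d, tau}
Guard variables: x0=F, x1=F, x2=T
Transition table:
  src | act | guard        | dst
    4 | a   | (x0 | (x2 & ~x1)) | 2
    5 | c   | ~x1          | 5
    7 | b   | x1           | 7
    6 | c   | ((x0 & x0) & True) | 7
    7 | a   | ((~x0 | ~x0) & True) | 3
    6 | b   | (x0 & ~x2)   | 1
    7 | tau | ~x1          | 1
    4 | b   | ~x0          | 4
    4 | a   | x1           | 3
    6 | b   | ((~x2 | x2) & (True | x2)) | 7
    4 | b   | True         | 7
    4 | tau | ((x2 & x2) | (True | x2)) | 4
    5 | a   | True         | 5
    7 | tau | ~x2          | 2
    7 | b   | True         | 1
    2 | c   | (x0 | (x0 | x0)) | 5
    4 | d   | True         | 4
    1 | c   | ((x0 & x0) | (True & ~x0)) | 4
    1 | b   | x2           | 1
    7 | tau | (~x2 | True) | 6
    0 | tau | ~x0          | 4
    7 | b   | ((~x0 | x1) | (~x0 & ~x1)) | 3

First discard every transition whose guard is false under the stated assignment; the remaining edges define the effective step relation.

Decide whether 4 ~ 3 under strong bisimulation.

Refine partition for ~:
  π0 = {{0,1,2,3,4,5,6,7}}
  π1 = {{0},{1},{2,3},{4},{5},{6},{7}}
stable after 2 split(s): 7 block(s)
4∈{4}, 3∈{2,3}

Answer: NOT BISIMILAR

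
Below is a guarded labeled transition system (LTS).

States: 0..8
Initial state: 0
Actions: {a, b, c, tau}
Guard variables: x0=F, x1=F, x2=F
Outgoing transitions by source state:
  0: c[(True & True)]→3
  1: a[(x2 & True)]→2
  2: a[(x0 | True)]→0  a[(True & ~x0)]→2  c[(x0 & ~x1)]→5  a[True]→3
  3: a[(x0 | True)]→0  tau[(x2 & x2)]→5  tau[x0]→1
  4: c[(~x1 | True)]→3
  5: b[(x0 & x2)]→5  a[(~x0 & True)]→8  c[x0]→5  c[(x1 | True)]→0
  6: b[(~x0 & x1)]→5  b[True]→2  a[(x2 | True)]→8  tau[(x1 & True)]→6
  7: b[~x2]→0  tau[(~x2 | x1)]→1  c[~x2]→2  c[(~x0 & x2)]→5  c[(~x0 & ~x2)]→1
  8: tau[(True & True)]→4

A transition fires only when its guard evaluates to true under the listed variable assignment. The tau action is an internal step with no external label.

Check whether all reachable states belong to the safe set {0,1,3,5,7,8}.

Allowed set {0,1,3,5,7,8}
Reachable = {0,3}
  0: ✓
  3: ✓

Answer: INVARIANT HOLDS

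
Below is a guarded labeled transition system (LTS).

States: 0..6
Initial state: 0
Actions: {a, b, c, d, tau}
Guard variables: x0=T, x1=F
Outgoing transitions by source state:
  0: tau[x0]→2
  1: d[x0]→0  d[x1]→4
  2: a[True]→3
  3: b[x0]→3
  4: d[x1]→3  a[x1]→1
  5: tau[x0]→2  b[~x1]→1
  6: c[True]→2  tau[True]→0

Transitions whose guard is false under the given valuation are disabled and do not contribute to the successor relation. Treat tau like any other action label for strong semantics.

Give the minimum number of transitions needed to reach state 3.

Breadth-first toward 3:
  depth 0: {0}
  depth 1: {2}
  depth 2: {3}
first hit 3 at d=2 via tau·a

Answer: 2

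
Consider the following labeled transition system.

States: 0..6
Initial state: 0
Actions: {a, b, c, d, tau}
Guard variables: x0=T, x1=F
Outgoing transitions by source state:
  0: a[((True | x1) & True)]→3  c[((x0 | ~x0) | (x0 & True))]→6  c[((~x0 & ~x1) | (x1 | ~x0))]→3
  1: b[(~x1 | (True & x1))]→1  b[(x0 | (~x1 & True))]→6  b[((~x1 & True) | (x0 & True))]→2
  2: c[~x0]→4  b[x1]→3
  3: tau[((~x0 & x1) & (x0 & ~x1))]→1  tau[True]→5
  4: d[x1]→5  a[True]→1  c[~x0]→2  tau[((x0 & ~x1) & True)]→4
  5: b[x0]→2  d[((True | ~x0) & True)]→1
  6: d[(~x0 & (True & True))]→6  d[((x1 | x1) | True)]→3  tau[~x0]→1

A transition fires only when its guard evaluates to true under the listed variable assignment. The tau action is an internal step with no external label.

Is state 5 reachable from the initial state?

11 transition(s) survive guard evaluation.
Layer 0: {0}
Layer 1: {3,6}  cumulative {0,3,6}
Layer 2: {5}  cumulative {0,3,5,6}
Layer 3: {1,2}  cumulative {0,1,2,3,5,6}
Reach set: {0,1,2,3,5,6}
Path to 5: a·tau

Answer: REACHABLE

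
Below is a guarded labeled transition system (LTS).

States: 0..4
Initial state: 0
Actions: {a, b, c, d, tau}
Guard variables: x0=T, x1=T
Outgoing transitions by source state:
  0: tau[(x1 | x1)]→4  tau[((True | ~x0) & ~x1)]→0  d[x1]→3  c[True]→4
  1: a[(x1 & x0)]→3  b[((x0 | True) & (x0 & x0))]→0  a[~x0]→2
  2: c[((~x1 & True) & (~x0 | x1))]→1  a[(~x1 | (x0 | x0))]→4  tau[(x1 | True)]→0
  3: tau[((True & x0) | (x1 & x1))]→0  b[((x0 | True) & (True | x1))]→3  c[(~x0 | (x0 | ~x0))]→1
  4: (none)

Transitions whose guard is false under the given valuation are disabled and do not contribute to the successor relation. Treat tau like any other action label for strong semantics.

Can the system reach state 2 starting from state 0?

Answer: UNREACHABLE

Analysis:
Guard filter leaves 10 enabled edge(s).
L0 = {0}
L1 = {3,4}  total {0,3,4}
L2 = {1}  total {0,1,3,4}
Reach set: {0,1,3,4}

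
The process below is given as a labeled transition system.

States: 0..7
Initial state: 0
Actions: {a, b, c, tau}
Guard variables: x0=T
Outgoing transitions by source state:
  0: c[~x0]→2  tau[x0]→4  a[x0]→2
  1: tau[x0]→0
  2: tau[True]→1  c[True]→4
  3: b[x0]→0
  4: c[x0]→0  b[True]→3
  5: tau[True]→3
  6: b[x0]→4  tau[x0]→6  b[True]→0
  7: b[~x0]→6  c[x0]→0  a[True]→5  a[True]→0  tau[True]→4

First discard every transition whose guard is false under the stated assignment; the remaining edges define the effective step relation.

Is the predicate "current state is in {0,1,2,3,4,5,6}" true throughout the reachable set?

Inv-set: {0,1,2,3,4,5,6}
Reachable = {0,1,2,3,4}
  0: ✓
  1: ✓
  2: ✓
  3: ✓
  4: ✓

Answer: INVARIANT HOLDS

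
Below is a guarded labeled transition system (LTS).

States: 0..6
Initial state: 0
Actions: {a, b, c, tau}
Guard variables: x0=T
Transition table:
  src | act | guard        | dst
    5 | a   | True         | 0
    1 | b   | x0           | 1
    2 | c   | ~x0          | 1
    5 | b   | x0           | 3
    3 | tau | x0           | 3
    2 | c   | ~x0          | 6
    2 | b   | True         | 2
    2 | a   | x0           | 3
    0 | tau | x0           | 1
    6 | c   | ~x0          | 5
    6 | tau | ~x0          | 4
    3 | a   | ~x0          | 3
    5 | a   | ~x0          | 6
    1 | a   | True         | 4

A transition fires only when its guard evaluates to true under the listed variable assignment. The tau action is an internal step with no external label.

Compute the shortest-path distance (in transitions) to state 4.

Breadth-first toward 4:
  depth 0: {0}
  depth 1: {1}
  depth 2: {4}
first hit 4 at d=2 via tau·a

Answer: 2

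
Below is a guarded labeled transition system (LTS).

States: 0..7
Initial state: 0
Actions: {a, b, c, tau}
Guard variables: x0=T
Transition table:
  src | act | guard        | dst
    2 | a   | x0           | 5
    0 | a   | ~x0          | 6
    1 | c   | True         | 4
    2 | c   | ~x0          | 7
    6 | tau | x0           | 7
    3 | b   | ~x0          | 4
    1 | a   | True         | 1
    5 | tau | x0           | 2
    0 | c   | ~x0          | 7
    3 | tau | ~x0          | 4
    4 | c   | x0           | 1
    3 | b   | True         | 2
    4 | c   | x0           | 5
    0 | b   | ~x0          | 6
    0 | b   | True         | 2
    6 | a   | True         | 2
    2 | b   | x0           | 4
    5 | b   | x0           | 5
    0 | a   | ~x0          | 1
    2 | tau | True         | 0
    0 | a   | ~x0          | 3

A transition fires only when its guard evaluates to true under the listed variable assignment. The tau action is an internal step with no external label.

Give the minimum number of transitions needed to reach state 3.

Answer: UNREACHABLE

Working:
BFS to 3:
  depth 0: {0}
  depth 1: {2}
  depth 2: {4,5}
  depth 3: {1}
3 never appears.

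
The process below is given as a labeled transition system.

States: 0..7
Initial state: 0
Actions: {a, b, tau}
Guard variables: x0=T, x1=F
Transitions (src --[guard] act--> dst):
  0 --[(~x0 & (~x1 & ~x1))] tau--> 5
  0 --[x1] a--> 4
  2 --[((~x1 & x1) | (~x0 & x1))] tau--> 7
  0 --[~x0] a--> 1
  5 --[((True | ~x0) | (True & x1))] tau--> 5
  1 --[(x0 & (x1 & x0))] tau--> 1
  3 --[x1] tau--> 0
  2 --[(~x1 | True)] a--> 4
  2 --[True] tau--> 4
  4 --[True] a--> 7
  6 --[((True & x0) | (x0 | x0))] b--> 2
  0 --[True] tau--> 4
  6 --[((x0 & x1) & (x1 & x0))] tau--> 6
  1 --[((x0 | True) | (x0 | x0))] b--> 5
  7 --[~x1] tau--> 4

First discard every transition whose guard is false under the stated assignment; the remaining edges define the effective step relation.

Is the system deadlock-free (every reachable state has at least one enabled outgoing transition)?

R = {0,4,7}
  0: tau→4  [1 out]
  4: a→7  [1 out]
  7: tau→4  [1 out]

Answer: DEADLOCK-FREE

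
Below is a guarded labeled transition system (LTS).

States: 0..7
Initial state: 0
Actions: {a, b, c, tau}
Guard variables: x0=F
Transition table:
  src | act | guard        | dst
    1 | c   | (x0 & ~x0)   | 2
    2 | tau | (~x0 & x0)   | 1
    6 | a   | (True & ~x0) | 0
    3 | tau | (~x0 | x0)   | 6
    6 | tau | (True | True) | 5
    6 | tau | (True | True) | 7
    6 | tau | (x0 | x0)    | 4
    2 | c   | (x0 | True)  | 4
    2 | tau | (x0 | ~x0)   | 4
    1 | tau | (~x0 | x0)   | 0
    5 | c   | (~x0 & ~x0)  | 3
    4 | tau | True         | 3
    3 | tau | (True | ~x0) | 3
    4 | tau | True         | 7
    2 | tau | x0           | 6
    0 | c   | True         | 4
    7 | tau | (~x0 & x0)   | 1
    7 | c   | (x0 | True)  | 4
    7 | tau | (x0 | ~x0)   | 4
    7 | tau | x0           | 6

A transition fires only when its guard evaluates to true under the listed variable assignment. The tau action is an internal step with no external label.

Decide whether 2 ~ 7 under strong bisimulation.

Bisimulation quotient by refinement:
  P[0] = {{0,1,2,3,4,5,6,7}}
  P[1] = {{0,5},{1,3,4},{2,7},{6}}
  P[2] = {{0,5},{1},{2,7},{3},{4},{6}}
  P[3] = {{0},{1},{2,7},{3},{4},{5},{6}}
7 equivalence class(es) (converged in 4)
[2]={2,7}  [7]={2,7}

Answer: BISIMILAR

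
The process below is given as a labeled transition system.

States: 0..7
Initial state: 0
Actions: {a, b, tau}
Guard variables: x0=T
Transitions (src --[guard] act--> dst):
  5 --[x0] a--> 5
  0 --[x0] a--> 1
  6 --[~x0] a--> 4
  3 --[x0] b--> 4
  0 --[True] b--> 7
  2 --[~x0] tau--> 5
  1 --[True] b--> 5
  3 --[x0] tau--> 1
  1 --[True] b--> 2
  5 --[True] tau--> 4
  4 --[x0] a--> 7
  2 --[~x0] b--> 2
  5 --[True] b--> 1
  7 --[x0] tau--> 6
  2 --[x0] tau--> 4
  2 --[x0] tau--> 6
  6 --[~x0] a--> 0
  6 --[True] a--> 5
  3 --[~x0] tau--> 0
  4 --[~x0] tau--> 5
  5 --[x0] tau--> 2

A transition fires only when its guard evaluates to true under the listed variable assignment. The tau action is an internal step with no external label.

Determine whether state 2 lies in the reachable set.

Answer: REACHABLE

Analysis:
After dropping false guards: 15 live edges.
L0 = {0}
L1 = {1,7}  total {0,1,7}
L2 = {2,5,6}  total {0,1,2,5,6,7}
L3 = {4}  total {0,1,2,4,5,6,7}
R = {0,1,2,4,5,6,7}
witness 2: a·b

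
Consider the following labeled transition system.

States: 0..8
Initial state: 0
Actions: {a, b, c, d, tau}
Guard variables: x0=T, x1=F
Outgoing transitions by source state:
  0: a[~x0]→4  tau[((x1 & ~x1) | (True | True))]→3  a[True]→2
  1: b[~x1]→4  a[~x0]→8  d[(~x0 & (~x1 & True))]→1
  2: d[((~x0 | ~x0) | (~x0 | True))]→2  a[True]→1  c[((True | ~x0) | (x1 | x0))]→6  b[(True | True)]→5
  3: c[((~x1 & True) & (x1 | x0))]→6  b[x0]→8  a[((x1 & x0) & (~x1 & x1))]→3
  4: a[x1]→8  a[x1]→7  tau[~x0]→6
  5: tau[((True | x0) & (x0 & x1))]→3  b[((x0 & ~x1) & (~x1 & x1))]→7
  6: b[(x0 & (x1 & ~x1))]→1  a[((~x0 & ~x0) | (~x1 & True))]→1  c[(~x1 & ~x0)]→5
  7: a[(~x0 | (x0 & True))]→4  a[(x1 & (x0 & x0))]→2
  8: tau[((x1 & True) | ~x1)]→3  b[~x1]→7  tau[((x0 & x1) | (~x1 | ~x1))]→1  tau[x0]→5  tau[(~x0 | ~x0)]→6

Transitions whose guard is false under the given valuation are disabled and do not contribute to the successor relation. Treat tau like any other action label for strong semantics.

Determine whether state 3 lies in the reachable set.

After dropping false guards: 15 live edges.
Layer 0: {0}
Layer 1: {2,3}  total {0,2,3}
Layer 2: {1,5,6,8}  total {0,1,2,3,5,6,8}
Layer 3: {4,7}  total {0,1,2,3,4,5,6,7,8}
Reachable = {0,1,2,3,4,5,6,7,8}
witness 3: tau

Answer: REACHABLE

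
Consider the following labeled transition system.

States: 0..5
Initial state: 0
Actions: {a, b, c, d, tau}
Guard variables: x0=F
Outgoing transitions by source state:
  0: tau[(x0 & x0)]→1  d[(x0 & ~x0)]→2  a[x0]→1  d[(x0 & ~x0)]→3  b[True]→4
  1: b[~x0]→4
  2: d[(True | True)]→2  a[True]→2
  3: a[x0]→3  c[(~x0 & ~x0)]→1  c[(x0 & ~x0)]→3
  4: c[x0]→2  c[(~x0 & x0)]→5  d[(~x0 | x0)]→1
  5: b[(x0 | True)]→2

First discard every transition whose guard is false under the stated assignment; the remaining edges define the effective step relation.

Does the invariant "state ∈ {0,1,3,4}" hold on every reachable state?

Answer: INVARIANT HOLDS

Analysis:
Allowed set {0,1,3,4}
Reachable = {0,1,4}
  0: ok
  1: ok
  4: ok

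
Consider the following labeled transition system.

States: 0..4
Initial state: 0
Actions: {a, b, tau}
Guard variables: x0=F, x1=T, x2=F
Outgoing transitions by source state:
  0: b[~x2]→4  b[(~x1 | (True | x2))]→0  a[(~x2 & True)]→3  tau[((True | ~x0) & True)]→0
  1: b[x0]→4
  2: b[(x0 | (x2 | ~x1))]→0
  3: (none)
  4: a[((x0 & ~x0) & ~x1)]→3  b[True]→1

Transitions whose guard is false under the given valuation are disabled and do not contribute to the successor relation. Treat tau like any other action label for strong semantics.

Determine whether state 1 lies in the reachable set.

5 transition(s) survive guard evaluation.
Layer 0: {0}
Layer 1: {3,4}  cumulative {0,3,4}
Layer 2: {1}  cumulative {0,1,3,4}
R = {0,1,3,4}
witness 1: b·b

Answer: REACHABLE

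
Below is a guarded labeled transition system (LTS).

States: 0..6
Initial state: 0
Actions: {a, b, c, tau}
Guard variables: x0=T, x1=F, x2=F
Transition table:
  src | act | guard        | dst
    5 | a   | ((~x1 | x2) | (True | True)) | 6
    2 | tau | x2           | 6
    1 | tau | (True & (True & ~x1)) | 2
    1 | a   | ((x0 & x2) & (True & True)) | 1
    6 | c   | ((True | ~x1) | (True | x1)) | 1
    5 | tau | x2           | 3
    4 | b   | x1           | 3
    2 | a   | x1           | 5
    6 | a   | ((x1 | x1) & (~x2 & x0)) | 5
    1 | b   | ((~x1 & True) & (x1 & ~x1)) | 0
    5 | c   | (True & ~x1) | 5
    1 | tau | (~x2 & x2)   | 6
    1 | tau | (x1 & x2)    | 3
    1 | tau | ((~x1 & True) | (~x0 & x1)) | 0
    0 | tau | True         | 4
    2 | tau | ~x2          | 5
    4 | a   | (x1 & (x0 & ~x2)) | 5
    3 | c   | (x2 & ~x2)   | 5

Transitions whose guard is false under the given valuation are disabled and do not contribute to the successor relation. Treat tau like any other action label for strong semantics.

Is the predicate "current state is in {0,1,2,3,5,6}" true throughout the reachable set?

Inv-set: {0,1,2,3,5,6}
Reachable = {0,4}
  0: ✓
  4: ✗ unsafe
reach 4 via tau — violates

Answer: INVARIANT VIOLATED at state 4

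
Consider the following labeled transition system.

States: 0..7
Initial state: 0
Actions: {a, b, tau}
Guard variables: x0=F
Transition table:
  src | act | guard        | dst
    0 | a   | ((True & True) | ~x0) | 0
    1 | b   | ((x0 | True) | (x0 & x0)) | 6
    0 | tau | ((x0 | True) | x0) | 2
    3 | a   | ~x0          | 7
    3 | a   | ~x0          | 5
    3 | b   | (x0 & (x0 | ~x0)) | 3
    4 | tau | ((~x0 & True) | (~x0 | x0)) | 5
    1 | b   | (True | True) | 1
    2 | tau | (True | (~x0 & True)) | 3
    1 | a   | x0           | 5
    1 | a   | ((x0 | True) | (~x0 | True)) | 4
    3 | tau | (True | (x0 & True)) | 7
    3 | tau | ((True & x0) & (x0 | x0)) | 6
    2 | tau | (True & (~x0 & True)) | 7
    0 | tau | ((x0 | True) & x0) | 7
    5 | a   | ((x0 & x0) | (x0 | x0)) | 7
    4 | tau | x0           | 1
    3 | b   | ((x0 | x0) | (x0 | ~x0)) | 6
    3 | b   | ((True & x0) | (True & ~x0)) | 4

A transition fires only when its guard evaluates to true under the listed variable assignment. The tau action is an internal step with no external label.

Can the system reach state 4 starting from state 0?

After dropping false guards: 13 live edges.
depth 0: {0}
depth 1: {2}  now seen {0,2}
depth 2: {3,7}  now seen {0,2,3,7}
depth 3: {4,5,6}  now seen {0,2,3,4,5,6,7}
Reach set: {0,2,3,4,5,6,7}
witness 4: tau·tau·b

Answer: REACHABLE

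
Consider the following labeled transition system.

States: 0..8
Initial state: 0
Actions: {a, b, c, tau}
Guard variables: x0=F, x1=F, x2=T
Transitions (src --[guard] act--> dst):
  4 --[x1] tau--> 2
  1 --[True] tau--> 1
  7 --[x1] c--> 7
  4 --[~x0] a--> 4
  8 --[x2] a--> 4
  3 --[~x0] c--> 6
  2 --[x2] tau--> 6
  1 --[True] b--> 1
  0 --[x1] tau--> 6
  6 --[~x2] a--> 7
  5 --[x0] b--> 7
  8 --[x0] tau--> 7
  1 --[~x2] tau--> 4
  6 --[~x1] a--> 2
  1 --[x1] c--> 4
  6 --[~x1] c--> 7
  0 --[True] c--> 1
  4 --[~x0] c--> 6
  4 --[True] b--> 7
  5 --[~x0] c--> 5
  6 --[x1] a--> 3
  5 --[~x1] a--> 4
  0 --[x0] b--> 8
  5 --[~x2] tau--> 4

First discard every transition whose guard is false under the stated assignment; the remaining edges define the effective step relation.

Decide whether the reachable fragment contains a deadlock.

Reachable = {0,1}
  0: c→1  [1 out]
  1: b→1  tau→1  [2 out]

Answer: DEADLOCK-FREE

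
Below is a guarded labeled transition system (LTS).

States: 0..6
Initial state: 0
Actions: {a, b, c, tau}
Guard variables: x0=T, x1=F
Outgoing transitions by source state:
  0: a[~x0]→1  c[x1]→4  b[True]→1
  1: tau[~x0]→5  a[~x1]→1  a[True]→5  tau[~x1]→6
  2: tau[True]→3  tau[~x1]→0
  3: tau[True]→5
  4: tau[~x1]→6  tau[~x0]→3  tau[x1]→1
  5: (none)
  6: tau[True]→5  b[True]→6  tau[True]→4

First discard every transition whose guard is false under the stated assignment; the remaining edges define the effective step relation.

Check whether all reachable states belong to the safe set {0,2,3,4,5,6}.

Answer: INVARIANT VIOLATED at state 1

Trace:
Safe = {0,2,3,4,5,6}
Reachable = {0,1,4,5,6}
  0: safe
  1: ✗ unsafe
  4: safe
  5: safe
  6: safe
reach 1 via b — violates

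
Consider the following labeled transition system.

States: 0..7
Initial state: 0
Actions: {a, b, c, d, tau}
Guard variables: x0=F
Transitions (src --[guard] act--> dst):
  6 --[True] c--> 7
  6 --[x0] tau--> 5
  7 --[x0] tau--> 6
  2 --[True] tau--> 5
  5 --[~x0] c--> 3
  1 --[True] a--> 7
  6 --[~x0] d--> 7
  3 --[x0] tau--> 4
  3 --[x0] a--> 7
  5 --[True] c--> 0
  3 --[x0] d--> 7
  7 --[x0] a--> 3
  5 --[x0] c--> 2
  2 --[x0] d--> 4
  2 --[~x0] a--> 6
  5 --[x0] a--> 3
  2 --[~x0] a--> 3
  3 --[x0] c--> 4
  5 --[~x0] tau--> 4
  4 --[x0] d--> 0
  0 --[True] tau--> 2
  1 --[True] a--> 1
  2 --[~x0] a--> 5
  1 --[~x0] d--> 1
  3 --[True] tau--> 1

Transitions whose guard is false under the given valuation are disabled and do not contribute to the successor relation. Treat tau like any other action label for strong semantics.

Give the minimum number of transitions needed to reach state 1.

Answer: 3

Working:
Breadth-first toward 1:
  depth 0: {0}
  depth 1: {2}
  depth 2: {3,5,6}
  depth 3: {1,4,7}
depth(1)=3, e.g. tau·a·tau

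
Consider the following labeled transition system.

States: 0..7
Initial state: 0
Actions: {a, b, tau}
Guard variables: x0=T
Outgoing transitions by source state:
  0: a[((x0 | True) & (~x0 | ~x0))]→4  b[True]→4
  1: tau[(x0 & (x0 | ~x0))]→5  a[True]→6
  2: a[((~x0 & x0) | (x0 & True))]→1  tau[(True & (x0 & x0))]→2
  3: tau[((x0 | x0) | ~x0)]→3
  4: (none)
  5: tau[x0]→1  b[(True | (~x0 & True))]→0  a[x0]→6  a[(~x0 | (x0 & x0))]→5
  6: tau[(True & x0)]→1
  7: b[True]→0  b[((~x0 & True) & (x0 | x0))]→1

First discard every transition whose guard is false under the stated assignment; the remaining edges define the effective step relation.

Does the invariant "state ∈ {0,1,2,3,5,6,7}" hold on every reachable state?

Answer: INVARIANT VIOLATED at state 4

Trace:
Allowed set {0,1,2,3,5,6,7}
Reachable = {0,4}
  0: ok
  4: outside
witness against invariant: b → 4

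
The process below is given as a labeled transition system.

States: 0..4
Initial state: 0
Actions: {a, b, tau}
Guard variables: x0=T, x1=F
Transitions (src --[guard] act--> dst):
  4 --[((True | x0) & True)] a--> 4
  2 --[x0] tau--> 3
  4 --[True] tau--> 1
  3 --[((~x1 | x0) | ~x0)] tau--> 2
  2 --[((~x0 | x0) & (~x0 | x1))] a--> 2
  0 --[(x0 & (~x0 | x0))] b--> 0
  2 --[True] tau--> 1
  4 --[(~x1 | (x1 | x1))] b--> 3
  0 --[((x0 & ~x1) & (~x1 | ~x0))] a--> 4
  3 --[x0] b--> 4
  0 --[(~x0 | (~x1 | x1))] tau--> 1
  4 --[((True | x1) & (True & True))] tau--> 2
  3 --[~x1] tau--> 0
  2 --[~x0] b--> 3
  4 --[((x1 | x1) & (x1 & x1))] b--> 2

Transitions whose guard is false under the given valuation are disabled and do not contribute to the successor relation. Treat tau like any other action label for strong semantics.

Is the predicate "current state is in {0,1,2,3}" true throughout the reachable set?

Answer: INVARIANT VIOLATED at state 4

Analysis:
Inv-set: {0,1,2,3}
Reachable = {0,1,2,3,4}
  0: ✓
  1: ✓
  2: ✓
  3: ✓
  4: ✗ unsafe
witness against invariant: a → 4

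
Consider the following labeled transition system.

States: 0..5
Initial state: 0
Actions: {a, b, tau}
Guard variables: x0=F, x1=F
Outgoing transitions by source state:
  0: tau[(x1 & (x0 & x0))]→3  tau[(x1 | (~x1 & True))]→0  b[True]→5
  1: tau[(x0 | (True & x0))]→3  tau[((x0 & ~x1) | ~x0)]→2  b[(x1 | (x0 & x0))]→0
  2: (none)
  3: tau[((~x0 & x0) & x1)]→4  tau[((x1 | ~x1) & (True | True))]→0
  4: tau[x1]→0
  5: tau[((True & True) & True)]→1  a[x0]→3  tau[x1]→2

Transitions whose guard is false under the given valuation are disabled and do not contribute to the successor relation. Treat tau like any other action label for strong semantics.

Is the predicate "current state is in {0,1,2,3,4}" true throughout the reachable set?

Inv-set: {0,1,2,3,4}
Reachable = {0,1,2,5}
  0: ✓
  1: ✓
  2: ✓
  5: outside
reach 5 via b — violates

Answer: INVARIANT VIOLATED at state 5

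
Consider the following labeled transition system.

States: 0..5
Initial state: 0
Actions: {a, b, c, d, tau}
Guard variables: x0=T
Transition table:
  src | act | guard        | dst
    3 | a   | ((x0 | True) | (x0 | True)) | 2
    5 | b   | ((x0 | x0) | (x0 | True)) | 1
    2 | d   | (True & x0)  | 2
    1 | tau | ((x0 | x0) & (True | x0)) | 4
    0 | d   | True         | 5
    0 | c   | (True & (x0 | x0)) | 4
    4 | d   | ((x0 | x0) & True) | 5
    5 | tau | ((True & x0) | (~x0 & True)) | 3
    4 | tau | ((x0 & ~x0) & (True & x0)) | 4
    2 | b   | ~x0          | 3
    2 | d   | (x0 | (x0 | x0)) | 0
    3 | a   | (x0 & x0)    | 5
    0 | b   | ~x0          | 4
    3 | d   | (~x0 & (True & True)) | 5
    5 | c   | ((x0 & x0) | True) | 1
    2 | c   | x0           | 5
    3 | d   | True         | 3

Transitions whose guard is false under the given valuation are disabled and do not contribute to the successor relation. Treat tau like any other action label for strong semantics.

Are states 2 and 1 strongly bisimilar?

Answer: NOT BISIMILAR

Working:
Bisimulation quotient by refinement:
  P[0] = {{0,1,2,3,4,5}}
  P[1] = {{0,2},{1},{3},{4},{5}}
  P[2] = {{0},{1},{2},{3},{4},{5}}
Fixed point at round 3; 6 class(es).
[2]={2}  [1]={1}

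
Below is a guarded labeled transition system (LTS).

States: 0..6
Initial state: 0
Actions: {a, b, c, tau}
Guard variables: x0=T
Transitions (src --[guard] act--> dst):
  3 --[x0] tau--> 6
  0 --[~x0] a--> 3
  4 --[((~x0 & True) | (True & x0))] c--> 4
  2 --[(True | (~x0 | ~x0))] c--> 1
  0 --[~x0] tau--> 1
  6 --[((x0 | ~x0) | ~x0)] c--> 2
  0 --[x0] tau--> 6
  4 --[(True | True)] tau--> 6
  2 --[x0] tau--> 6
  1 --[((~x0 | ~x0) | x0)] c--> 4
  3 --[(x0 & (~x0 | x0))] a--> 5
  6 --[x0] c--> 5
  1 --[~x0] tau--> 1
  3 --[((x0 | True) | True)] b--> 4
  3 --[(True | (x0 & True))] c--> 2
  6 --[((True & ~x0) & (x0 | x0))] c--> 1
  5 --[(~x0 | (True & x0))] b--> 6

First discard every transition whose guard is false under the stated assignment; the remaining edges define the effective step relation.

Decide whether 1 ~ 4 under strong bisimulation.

Answer: NOT BISIMILAR

Working:
Refine partition for ~:
  round 0: {{0,1,2,3,4,5,6}}
  round 1: {{0},{1,6},{2,4},{3},{5}}
  round 2: {{0},{1},{2},{3},{4},{5},{6}}
Fixed point at round 3; 7 class(es).
[1]={1}  [4]={4}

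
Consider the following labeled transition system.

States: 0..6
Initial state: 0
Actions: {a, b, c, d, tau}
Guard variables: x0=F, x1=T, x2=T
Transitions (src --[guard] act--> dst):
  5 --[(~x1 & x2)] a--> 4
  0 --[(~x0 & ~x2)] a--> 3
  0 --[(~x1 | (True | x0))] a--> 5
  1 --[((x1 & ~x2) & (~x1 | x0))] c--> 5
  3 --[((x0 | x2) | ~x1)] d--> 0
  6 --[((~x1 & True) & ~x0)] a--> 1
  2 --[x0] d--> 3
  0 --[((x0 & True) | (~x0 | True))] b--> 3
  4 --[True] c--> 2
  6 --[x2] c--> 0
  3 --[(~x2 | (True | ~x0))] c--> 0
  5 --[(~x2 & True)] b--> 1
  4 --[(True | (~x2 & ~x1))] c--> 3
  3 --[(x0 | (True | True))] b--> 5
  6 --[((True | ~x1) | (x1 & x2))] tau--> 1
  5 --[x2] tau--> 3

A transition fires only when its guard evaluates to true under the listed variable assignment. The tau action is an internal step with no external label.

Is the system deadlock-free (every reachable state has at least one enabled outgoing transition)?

Reachable = {0,3,5}
  0: a→5  b→3  [deg 2]
  3: b→5  c→0  d→0  [deg 3]
  5: tau→3  [deg 1]

Answer: DEADLOCK-FREE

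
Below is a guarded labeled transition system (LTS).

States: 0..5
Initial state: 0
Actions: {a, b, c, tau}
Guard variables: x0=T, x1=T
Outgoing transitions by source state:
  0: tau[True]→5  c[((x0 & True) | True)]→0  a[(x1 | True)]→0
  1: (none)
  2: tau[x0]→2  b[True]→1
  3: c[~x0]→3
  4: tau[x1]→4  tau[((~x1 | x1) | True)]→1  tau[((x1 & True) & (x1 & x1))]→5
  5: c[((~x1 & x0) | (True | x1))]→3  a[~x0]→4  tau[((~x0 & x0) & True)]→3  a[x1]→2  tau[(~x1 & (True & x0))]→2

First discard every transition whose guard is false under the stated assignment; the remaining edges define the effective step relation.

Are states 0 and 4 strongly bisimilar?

Answer: NOT BISIMILAR

Analysis:
Bisimulation quotient by refinement:
  π0 = {{0,1,2,3,4,5}}
  π1 = {{0},{1,3},{2},{4},{5}}
Fixed point at round 2; 5 class(es).
[0]={0}  [4]={4}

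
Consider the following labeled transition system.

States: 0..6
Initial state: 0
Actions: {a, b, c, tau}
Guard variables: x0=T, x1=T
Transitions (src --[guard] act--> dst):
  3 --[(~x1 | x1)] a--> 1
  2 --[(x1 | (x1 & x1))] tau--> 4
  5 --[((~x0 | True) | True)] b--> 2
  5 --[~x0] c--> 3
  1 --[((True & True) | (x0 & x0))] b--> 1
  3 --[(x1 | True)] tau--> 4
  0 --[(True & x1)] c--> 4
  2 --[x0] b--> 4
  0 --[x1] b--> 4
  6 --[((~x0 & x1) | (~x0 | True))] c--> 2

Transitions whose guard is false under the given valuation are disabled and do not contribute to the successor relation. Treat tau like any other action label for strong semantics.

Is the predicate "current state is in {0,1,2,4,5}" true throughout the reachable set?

Safe = {0,1,2,4,5}
R = {0,4}
  0: ✓
  4: ✓

Answer: INVARIANT HOLDS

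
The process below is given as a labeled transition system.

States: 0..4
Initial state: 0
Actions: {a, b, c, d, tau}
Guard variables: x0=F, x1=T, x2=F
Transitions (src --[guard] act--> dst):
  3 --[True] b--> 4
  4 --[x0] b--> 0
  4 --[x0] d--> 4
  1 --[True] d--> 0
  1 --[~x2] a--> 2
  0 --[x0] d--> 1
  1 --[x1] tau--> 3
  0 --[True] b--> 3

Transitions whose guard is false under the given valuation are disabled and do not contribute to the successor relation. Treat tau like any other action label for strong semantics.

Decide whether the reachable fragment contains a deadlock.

R = {0,3,4}
  0: b→3  [1 exit(s)]
  3: b→4  [1 exit(s)]
  4: ∅  [deadlock]
witness 4: b·b

Answer: DEADLOCK at state 4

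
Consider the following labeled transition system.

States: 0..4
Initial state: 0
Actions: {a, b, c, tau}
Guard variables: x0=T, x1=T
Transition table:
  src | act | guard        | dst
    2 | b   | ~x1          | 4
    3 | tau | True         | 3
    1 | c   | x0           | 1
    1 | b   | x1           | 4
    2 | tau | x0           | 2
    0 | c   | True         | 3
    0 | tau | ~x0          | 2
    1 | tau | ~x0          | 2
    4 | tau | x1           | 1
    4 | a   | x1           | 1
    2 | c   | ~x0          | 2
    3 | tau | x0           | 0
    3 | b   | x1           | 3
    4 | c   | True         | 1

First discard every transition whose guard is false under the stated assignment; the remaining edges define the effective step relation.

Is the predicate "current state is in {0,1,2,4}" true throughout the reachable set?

Answer: INVARIANT VIOLATED at state 3

Trace:
Inv-set: {0,1,2,4}
Reachable = {0,3}
  0: ✓
  3: outside
witness against invariant: c → 3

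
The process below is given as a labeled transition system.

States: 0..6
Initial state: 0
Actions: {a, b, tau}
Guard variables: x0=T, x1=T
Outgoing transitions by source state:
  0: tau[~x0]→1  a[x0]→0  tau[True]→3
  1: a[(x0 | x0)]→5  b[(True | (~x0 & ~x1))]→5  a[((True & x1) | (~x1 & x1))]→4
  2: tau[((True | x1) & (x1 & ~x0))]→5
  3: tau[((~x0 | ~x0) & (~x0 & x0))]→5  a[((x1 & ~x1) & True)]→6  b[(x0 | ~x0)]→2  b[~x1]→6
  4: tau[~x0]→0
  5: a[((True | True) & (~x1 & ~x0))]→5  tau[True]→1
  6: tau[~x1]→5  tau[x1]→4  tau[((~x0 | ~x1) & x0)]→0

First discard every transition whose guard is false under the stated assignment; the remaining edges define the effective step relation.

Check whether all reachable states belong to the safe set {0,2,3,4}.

Inv-set: {0,2,3,4}
R = {0,2,3}
  0: safe
  2: safe
  3: safe

Answer: INVARIANT HOLDS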